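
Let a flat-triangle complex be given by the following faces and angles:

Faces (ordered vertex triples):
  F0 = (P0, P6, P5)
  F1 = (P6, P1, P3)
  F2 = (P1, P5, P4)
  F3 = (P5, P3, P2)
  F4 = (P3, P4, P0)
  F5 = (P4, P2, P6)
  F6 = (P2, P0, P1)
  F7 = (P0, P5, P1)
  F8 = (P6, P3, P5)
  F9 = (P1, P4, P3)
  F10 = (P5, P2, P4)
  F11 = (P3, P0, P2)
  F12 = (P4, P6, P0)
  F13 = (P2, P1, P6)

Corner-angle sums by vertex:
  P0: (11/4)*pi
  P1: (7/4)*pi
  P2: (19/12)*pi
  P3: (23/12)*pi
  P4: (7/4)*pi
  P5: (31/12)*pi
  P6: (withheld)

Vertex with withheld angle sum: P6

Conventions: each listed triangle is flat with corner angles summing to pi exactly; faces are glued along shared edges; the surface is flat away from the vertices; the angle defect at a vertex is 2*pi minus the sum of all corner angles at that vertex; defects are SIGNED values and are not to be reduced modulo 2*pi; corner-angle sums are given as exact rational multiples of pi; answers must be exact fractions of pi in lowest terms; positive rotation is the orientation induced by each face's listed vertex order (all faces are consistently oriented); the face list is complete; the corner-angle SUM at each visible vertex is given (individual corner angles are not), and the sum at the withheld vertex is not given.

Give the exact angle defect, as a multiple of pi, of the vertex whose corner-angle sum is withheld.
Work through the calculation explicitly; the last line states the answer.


V = 7, E = 21, F = 14; chi = V - E + F = 0
Gauss-Bonnet: total defect = 2*pi*chi = 0; visible defects sum to -pi/3

Answer: defect(P6) = pi/3


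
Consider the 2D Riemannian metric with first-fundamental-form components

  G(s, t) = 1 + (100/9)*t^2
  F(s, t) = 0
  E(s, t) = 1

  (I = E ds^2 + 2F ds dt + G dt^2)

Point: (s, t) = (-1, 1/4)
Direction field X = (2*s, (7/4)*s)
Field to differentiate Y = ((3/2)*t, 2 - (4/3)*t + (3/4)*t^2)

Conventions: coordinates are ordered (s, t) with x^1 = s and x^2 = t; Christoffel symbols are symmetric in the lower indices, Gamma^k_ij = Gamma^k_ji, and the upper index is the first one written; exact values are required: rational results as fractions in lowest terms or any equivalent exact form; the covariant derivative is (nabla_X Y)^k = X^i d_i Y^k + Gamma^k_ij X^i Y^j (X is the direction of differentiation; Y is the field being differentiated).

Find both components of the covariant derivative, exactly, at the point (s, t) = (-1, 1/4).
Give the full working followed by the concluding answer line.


E = 1, F = 0, G = 61/36 at the point
E_s = 0, E_t = 0, F_s = 0, F_t = 0, G_s = 0, G_t = 50/9
EG - F^2 = 61/36;  g^inv = (36/61) * [[61/36, 0], [0, 1]]
first-kind symbols [ij,l] = (1/2)(d_i g_jl + d_j g_il - d_l g_ij): [ss,s] = E_s/2 = 0, [ss,t] = F_s - E_t/2 = 0, [st,s] = E_t/2 = 0, [st,t] = G_s/2 = 0, [tt,s] = F_t - G_s/2 = 0, [tt,t] = G_t/2 = 25/9
Gamma^s_ij = (G*[ij,s] - F*[ij,t])/(EG - F^2), Gamma^t_ij = (E*[ij,t] - F*[ij,s])/(EG - F^2)
Gamma_sss = 0, Gamma_sst = 0, Gamma_stt = 0, Gamma_tss = 0, Gamma_tst = 0, Gamma_ttt = 100/61
X = (-2, -7/4), Y = (3/8, 329/192) at the point

Answer: (nabla_X Y)^s = -21/8, (nabla_X Y)^t = -37933/11712


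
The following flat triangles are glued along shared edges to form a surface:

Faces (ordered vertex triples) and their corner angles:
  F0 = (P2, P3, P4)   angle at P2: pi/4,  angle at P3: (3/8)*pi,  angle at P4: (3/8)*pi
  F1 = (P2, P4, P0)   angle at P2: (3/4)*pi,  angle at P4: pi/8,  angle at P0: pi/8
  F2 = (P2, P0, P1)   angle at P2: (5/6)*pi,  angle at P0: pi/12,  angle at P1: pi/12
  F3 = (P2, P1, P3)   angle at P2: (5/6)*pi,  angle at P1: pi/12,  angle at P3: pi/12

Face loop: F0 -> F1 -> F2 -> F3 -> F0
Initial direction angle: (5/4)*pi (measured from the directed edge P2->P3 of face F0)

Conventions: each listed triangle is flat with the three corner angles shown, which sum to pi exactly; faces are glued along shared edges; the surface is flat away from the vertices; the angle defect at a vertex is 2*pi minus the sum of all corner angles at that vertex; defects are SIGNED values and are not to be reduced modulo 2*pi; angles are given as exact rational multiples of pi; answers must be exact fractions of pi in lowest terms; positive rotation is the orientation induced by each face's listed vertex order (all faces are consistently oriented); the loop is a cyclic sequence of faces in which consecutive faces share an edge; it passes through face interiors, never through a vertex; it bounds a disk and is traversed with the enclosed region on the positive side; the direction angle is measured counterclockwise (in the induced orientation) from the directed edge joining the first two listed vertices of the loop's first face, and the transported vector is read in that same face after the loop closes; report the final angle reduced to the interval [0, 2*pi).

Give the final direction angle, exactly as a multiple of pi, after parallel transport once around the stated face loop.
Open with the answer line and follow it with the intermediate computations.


Answer: final direction angle = (7/12)*pi

enclosed vertex P2: corner angles sum to (8/3)*pi, defect = 2*pi - (8/3)*pi = (-2/3)*pi
summing the enclosed defects onto the initial angle, mod 2*pi in the induced orientation:
final angle = (5/4)*pi - (2/3)*pi = (7/12)*pi (mod 2*pi)


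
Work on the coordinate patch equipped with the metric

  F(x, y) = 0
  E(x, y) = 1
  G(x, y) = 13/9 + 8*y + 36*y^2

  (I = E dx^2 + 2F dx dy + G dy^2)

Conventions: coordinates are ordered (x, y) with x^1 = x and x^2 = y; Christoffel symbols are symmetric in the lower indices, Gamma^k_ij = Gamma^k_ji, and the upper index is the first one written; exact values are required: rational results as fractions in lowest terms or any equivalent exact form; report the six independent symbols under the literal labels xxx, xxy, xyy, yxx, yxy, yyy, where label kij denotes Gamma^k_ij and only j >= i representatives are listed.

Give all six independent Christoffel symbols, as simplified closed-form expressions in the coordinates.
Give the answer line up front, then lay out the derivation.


Answer: Gamma_xxx = 0, Gamma_xxy = 0, Gamma_xyy = 0, Gamma_yxx = 0, Gamma_yxy = 0, Gamma_yyy = (324*y + 36)/(324*y^2 + 72*y + 13)

E = 1; F = 0; G = 13/9 + 8*y + 36*y^2
Gamma^k_ij = (1/2) g^{kl} (d_i g_jl + d_j g_il - d_l g_ij), with g^inv = (1/(EG-F^2)) [[G, -F], [-F, E]]
first partials: E_x = 0, E_y = 0, F_x = 0, F_y = 0, G_x = 0, G_y = 8 + 72*y
D = EG - F^2 = 13/9 + 8*y + 36*y^2
expanded: Gamma^x_xx = (G E_x - 2F F_x + F E_y)/(2D), Gamma^x_xy = (G E_y - F G_x)/(2D), Gamma^x_yy = (2G F_y - G G_x - F G_y)/(2D), Gamma^y_xx = (2E F_x - E E_y - F E_x)/(2D), Gamma^y_xy = (E G_x - F E_y)/(2D), Gamma^y_yy = (E G_y - 2F F_y + F G_x)/(2D); substitute and cancel common factors


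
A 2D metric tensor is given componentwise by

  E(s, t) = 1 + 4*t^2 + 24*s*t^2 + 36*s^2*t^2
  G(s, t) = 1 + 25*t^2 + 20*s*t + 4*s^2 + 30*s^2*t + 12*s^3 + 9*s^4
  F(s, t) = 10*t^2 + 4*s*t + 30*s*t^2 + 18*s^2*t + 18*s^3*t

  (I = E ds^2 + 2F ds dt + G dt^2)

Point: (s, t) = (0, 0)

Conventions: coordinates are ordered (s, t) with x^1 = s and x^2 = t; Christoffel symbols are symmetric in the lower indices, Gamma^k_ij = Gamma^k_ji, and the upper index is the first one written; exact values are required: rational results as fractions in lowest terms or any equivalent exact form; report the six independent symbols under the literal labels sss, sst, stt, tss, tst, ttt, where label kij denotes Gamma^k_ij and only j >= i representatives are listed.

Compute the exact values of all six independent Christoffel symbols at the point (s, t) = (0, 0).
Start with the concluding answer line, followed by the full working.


Answer: Gamma_sss = 0, Gamma_sst = 0, Gamma_stt = 0, Gamma_tss = 0, Gamma_tst = 0, Gamma_ttt = 0

E = 1, F = 0, G = 1 at the point
E_s = 0, E_t = 0, F_s = 0, F_t = 0, G_s = 0, G_t = 0
EG - F^2 = 1;  g^inv = (1) * [[1, 0], [0, 1]]
first-kind symbols [ij,l] = (1/2)(d_i g_jl + d_j g_il - d_l g_ij): [ss,s] = E_s/2 = 0, [ss,t] = F_s - E_t/2 = 0, [st,s] = E_t/2 = 0, [st,t] = G_s/2 = 0, [tt,s] = F_t - G_s/2 = 0, [tt,t] = G_t/2 = 0
Gamma^s_ij = (G*[ij,s] - F*[ij,t])/(EG - F^2), Gamma^t_ij = (E*[ij,t] - F*[ij,s])/(EG - F^2)


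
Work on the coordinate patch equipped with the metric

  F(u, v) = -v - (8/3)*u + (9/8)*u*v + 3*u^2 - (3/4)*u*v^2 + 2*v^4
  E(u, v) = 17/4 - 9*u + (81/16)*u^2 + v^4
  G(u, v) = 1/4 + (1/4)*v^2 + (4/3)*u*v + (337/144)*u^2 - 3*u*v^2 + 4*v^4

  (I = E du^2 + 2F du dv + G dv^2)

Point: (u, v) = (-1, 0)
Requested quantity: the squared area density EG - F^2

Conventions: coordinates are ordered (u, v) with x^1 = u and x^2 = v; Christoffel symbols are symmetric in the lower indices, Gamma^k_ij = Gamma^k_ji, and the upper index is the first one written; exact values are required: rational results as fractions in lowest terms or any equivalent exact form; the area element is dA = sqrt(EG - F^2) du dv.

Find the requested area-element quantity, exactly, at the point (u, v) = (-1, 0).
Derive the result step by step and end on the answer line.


E = 293/16, F = 17/3, G = 373/144; EG - F^2 = 35305/2304

Answer: EG - F^2 = 35305/2304


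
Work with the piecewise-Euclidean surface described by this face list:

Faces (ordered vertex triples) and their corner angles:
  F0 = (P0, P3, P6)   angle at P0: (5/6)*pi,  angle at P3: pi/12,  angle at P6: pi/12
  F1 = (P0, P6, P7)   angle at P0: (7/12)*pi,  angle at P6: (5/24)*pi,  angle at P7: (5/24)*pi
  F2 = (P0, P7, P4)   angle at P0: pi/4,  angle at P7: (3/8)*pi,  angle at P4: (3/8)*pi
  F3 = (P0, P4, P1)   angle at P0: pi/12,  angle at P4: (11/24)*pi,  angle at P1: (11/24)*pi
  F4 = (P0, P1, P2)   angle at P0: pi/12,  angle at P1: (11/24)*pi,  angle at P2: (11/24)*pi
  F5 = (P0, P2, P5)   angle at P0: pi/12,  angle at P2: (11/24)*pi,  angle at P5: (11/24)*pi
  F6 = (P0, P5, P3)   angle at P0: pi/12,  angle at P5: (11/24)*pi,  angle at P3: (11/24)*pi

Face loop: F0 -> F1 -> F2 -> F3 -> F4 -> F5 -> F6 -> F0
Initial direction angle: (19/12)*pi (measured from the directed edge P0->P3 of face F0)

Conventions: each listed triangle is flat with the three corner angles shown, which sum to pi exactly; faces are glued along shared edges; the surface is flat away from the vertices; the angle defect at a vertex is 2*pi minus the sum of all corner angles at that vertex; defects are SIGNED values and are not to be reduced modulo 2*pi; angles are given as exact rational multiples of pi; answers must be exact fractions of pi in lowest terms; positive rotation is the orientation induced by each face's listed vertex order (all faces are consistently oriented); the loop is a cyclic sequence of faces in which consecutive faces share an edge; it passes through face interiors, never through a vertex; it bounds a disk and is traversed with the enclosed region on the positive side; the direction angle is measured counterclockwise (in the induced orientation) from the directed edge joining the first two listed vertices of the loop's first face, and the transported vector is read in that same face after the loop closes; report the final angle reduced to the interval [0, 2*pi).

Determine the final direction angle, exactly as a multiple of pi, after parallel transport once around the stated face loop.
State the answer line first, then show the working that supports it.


Answer: final direction angle = (19/12)*pi

enclosed vertex P0: corner angles sum to 2*pi, defect = 2*pi - 2*pi = 0
the final direction is the initial angle plus the enclosed defects, taken mod 2*pi in the induced orientation
final angle = (19/12)*pi + 0 = (19/12)*pi (mod 2*pi)


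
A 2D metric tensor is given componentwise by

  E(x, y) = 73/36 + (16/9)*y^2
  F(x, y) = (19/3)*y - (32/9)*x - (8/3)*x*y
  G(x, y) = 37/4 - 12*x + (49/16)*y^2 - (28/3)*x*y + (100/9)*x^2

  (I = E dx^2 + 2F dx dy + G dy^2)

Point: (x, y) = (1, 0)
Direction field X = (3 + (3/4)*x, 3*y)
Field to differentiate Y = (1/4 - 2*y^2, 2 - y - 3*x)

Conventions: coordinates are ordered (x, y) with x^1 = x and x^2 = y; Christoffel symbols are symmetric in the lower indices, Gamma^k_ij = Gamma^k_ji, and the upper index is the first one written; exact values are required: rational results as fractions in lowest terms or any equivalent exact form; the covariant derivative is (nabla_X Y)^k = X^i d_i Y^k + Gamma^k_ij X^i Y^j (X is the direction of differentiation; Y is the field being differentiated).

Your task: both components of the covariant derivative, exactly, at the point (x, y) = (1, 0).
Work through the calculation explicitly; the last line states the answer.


E = 73/36, F = -32/9, G = 301/36 at the point
E_x = 0, E_y = 0, F_x = -32/9, F_y = 11/3, G_x = 92/9, G_y = -28/3
EG - F^2 = 69/16;  g^inv = (16/69) * [[301/36, 32/9], [32/9, 73/36]]
first-kind symbols [ij,l] = (1/2)(d_i g_jl + d_j g_il - d_l g_ij): [xx,x] = E_x/2 = 0, [xx,y] = F_x - E_y/2 = -32/9, [xy,x] = E_y/2 = 0, [xy,y] = G_x/2 = 46/9, [yy,x] = F_y - G_x/2 = -13/9, [yy,y] = G_y/2 = -14/3
Gamma^x_ij = (G*[ij,x] - F*[ij,y])/(EG - F^2), Gamma^y_ij = (E*[ij,y] - F*[ij,x])/(EG - F^2)
Gamma_xxx = -16384/5589, Gamma_xxy = 1024/243, Gamma_xyy = -37156/5589, Gamma_yxx = -9344/5589, Gamma_yxy = 584/243, Gamma_yyy = -18920/5589
X = (15/4, 0), Y = (1/4, -1) at the point

Answer: (nabla_X Y)^x = -1280/69, (nabla_X Y)^y = -6025/276


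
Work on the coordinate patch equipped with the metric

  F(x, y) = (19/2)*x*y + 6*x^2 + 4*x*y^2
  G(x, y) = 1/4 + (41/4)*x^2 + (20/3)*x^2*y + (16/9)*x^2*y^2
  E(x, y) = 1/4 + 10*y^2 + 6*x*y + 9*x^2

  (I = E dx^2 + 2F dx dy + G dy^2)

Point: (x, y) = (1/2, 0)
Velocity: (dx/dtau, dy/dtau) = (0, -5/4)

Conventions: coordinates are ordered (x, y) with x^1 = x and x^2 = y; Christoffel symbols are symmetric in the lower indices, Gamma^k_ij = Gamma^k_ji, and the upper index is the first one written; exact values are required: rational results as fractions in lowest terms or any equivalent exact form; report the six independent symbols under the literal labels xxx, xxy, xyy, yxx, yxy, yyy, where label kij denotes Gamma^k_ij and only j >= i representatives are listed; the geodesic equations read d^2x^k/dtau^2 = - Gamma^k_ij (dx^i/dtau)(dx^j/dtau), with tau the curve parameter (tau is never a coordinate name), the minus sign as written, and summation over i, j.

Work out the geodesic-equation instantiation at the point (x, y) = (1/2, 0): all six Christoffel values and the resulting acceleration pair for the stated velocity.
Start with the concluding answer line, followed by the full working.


Answer: Gamma_xxx = 21/17, Gamma_xxy = -37/51, Gamma_xyy = -295/612, Gamma_yxx = 16/17, Gamma_yxy = 338/153, Gamma_yyy = 254/459; accelerations (d^2x/dtau^2, d^2y/dtau^2) = (7375/9792, -3175/3672)

E = 5/2, F = 3/2, G = 45/16 at the point
E_x = 9, E_y = 3, F_x = 6, F_y = 19/4, G_x = 41/4, G_y = 5/3
EG - F^2 = 153/32;  g^inv = (32/153) * [[45/16, -3/2], [-3/2, 5/2]]
first-kind symbols [ij,l] = (1/2)(d_i g_jl + d_j g_il - d_l g_ij): [xx,x] = E_x/2 = 9/2, [xx,y] = F_x - E_y/2 = 9/2, [xy,x] = E_y/2 = 3/2, [xy,y] = G_x/2 = 41/8, [yy,x] = F_y - G_x/2 = -3/8, [yy,y] = G_y/2 = 5/6
Gamma^x_ij = (G*[ij,x] - F*[ij,y])/(EG - F^2), Gamma^y_ij = (E*[ij,y] - F*[ij,x])/(EG - F^2)
Gamma_xxx = 21/17, Gamma_xxy = -37/51, Gamma_xyy = -295/612, Gamma_yxx = 16/17, Gamma_yxy = 338/153, Gamma_yyy = 254/459
d^2x/dtau^2 = -(Gamma_xxx*(0)^2 + 2*Gamma_xxy*(0)*(-5/4) + Gamma_xyy*(-5/4)^2) = 7375/9792
d^2y/dtau^2 = -(Gamma_yxx*(0)^2 + 2*Gamma_yxy*(0)*(-5/4) + Gamma_yyy*(-5/4)^2) = -3175/3672


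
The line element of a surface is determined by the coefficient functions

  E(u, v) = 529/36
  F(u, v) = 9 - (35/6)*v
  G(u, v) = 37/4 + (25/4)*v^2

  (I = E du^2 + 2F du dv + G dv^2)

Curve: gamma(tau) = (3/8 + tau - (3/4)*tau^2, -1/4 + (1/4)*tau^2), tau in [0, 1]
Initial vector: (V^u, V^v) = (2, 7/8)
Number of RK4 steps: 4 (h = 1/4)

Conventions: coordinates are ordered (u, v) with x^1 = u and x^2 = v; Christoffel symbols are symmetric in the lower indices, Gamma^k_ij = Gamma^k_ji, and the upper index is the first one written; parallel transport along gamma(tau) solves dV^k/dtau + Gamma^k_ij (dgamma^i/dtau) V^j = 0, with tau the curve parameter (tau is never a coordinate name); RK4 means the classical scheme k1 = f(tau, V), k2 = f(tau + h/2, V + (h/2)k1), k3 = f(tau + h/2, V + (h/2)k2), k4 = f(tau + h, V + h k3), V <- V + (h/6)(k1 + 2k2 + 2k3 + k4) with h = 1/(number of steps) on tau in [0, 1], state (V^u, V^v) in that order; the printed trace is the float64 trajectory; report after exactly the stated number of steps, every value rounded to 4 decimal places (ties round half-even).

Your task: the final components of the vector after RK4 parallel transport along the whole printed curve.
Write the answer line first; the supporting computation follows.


Answer: V^u = 2.2119, V^v = 0.6709

gamma'(tau) = (1 - (3/2)*tau, (1/2)*tau); f(tau, V)^k = -Gamma^k_ij(gamma(tau)) gamma'^i(tau) V^j; h = 1/4; intermediate values shown to 6 dp
curve data and Christoffel symbols at the stage parameters:
  tau = 0.000000: gamma = (0.375000, -0.250000), gamma' = (1.000000, 0.000000); Gamma_uuu = 0.000000, Gamma_uuv = 0.000000, Gamma_uvv = -1.235667, Gamma_vuu = 0.000000, Gamma_vuv = 0.000000, Gamma_vvv = 1.178400
  tau = 0.125000: gamma = (0.488281, -0.246094), gamma' = (0.812500, 0.062500); Gamma_uuu = 0.000000, Gamma_uuv = 0.000000, Gamma_uvv = -1.231105, Gamma_vuu = 0.000000, Gamma_vuv = 0.000000, Gamma_vvv = 1.174549
  tau = 0.250000: gamma = (0.578125, -0.234375), gamma' = (0.625000, 0.125000); Gamma_uuu = 0.000000, Gamma_uuv = 0.000000, Gamma_uvv = -1.217521, Gamma_vuu = 0.000000, Gamma_vuv = 0.000000, Gamma_vvv = 1.163041
  tau = 0.375000: gamma = (0.644531, -0.214844), gamma' = (0.437500, 0.187500); Gamma_uuu = 0.000000, Gamma_uuv = 0.000000, Gamma_uvv = -1.195237, Gamma_vuu = 0.000000, Gamma_vuv = 0.000000, Gamma_vvv = 1.144029
  tau = 0.500000: gamma = (0.687500, -0.187500), gamma' = (0.250000, 0.250000); Gamma_uuu = 0.000000, Gamma_uuv = 0.000000, Gamma_uvv = -1.164827, Gamma_vuu = 0.000000, Gamma_vuv = 0.000000, Gamma_vvv = 1.117836
  tau = 0.625000: gamma = (0.707031, -0.152344), gamma' = (0.062500, 0.312500); Gamma_uuu = 0.000000, Gamma_uuv = 0.000000, Gamma_uvv = -1.127137, Gamma_vuu = 0.000000, Gamma_vuv = 0.000000, Gamma_vvv = 1.085012
  tau = 0.750000: gamma = (0.703125, -0.109375), gamma' = (-0.125000, 0.375000); Gamma_uuu = 0.000000, Gamma_uuv = 0.000000, Gamma_uvv = -1.083278, Gamma_vuu = 0.000000, Gamma_vuv = 0.000000, Gamma_vvv = 1.046360
  tau = 0.875000: gamma = (0.675781, -0.058594), gamma' = (-0.312500, 0.437500); Gamma_uuu = 0.000000, Gamma_uuv = 0.000000, Gamma_uvv = -1.034566, Gamma_vuu = 0.000000, Gamma_vuv = 0.000000, Gamma_vvv = 1.002916
  tau = 1.000000: gamma = (0.625000, 0.000000), gamma' = (-0.500000, 0.500000); Gamma_uuu = 0.000000, Gamma_uuv = 0.000000, Gamma_uvv = -0.982425, Gamma_vuu = 0.000000, Gamma_vuv = 0.000000, Gamma_vvv = 0.955873
step 0: V^u = 2.0000, V^v = 0.8750
step 1: k1 = (0.000000, 0.000000), k2 = (0.067326, -0.064233), k3 = (0.066708, -0.063644), k4 = (0.130745, -0.124894); V <- V + (h/6)(k1 + 2k2 + 2k3 + k4): V^u = 2.0166, V^v = 0.8591
step 2: k1 = (0.130753, -0.124902), k2 = (0.189040, -0.180941), k3 = (0.187470, -0.179438), k4 = (0.237124, -0.227558); V <- V + (h/6)(k1 + 2k2 + 2k3 + k4): V^u = 2.0633, V^v = 0.8144
step 3: k1 = (0.237165, -0.227598), k2 = (0.276843, -0.266497), k3 = (0.275131, -0.264848), k4 = (0.303945, -0.293587); V <- V + (h/6)(k1 + 2k2 + 2k3 + k4): V^u = 2.1319, V^v = 0.7484
step 4: k1 = (0.304033, -0.293672), k2 = (0.322140, -0.312285), k3 = (0.321087, -0.311264), k4 = (0.329413, -0.320510); V <- V + (h/6)(k1 + 2k2 + 2k3 + k4): V^u = 2.2119, V^v = 0.6709


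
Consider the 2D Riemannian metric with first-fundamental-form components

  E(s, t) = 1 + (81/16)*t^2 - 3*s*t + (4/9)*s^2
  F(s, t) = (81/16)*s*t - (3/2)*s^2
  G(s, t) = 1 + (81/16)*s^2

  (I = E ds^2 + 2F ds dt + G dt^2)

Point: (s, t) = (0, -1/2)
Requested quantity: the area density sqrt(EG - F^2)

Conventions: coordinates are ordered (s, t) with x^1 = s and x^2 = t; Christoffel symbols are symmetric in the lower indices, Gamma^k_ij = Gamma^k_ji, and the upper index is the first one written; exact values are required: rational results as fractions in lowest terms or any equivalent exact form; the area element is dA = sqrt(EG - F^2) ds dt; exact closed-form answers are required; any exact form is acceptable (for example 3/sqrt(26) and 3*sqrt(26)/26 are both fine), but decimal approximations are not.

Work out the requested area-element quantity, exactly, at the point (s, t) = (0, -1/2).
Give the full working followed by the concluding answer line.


E = 145/64, F = 0, G = 1; EG - F^2 = 145/64

Answer: sqrt(EG - F^2) = sqrt(145)/8


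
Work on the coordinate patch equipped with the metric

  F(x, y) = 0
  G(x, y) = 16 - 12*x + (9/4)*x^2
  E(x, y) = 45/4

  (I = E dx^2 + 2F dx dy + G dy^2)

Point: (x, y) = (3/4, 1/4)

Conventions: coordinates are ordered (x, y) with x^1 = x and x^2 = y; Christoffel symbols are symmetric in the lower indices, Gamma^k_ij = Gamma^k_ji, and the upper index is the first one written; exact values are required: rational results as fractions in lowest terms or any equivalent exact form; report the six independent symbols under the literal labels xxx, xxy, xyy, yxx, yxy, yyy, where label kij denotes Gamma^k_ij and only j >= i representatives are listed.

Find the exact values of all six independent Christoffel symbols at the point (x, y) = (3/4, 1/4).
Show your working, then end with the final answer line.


E = 45/4, F = 0, G = 529/64 at the point
E_x = 0, E_y = 0, F_x = 0, F_y = 0, G_x = -69/8, G_y = 0
EG - F^2 = 23805/256;  g^inv = (256/23805) * [[529/64, 0], [0, 45/4]]
first-kind symbols [ij,l] = (1/2)(d_i g_jl + d_j g_il - d_l g_ij): [xx,x] = E_x/2 = 0, [xx,y] = F_x - E_y/2 = 0, [xy,x] = E_y/2 = 0, [xy,y] = G_x/2 = -69/16, [yy,x] = F_y - G_x/2 = 69/16, [yy,y] = G_y/2 = 0
Gamma^x_ij = (G*[ij,x] - F*[ij,y])/(EG - F^2), Gamma^y_ij = (E*[ij,y] - F*[ij,x])/(EG - F^2)

Answer: Gamma_xxx = 0, Gamma_xxy = 0, Gamma_xyy = 23/60, Gamma_yxx = 0, Gamma_yxy = -12/23, Gamma_yyy = 0


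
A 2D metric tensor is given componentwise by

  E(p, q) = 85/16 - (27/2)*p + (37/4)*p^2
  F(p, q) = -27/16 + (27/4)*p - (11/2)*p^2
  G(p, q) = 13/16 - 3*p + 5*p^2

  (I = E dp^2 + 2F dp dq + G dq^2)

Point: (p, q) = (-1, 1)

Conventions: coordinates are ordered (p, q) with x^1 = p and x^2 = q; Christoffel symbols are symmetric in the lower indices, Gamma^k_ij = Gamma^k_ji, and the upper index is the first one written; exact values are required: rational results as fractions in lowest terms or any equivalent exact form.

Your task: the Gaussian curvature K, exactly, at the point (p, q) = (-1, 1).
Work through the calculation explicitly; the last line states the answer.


E = 449/16, F = -223/16, G = 141/16, EG - F^2 = 3395/64 at the point
E_p = -32, E_q = 0, F_p = 71/4, F_q = 0, G_p = -13, G_q = 0
E_qq = 0, F_pq = 0, G_pp = 10
Apply the Brioschi formula K = (det M1 - det M2)/(EG - F^2)^2 over the derivative matrices of E, F, G.
M1 = [[-E_qq/2 + F_pq - G_pp/2, E_p/2, F_p - E_q/2], [F_q - G_p/2, E, F], [G_q/2, F, G]] = [[-5, -16, 71/4], [13/2, 449/16, -223/16], [0, -223/16, 141/16]]; det M1 = -122467/128
M2 = [[0, E_q/2, G_p/2], [E_q/2, E, F], [G_p/2, F, G]] = [[0, 0, -13/2], [0, 449/16, -223/16], [-13/2, -223/16, 141/16]]; det M2 = -75881/64
det M1 - det M2 = 29295/128; K = 29295/128 / (3395/64)^2 = 26784/329315

Answer: K = 26784/329315


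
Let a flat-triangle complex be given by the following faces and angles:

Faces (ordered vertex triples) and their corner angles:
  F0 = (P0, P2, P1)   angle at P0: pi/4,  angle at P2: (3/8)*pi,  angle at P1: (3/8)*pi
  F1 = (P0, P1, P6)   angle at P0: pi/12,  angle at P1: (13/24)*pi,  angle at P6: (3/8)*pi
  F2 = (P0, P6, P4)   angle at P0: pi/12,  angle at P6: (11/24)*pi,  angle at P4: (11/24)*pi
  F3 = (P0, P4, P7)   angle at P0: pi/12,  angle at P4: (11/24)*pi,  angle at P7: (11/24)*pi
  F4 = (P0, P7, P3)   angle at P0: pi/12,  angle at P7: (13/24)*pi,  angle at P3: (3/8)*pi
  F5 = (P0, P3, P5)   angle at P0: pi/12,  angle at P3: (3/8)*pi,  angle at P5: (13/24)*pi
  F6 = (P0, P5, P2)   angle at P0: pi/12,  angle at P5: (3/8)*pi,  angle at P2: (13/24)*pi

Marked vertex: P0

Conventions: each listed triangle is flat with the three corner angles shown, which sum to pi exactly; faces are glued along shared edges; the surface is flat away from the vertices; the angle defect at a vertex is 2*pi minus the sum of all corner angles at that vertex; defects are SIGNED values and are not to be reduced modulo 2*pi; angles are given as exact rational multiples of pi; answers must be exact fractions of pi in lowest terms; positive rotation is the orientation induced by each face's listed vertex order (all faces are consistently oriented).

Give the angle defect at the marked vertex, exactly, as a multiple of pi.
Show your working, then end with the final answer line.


Sum of corner angles at P0: (3/4)*pi
defect = 2*pi - (3/4)*pi

Answer: defect(P0) = (5/4)*pi


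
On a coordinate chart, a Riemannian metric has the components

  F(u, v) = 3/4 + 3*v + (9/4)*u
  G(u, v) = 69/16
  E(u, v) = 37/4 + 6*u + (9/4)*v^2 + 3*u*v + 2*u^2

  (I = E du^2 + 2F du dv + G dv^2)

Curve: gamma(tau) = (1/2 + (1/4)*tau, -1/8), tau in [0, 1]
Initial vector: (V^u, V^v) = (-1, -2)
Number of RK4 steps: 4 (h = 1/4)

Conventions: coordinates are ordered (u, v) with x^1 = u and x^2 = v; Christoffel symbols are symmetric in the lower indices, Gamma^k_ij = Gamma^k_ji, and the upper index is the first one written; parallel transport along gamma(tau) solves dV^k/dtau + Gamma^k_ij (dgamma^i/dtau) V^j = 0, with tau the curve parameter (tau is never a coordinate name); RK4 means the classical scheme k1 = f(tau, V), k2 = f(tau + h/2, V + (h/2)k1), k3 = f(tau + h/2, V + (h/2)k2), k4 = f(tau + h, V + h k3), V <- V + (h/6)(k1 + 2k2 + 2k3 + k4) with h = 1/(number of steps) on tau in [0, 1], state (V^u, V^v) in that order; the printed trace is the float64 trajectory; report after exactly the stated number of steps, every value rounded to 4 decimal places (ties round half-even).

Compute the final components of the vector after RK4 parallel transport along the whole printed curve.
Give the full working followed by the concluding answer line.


gamma'(tau) = (1/4, 0); f(tau, V)^k = -Gamma^k_ij(gamma(tau)) gamma'^i(tau) V^j; h = 1/4; intermediate values shown to 6 dp
curve data and Christoffel symbols at the stage parameters:
  tau = 0.000000: gamma = (0.500000, -0.125000), gamma' = (0.250000, 0.000000); Gamma_uuu = 0.264405, Gamma_uuv = 0.038817, Gamma_uvv = 0.248428, Gamma_vuu = 0.321076, Gamma_vuv = -0.013502, Gamma_vvv = -0.086410
  tau = 0.125000: gamma = (0.531250, -0.125000), gamma' = (0.250000, 0.000000); Gamma_uuu = 0.264425, Gamma_uuv = 0.042037, Gamma_uvv = 0.244577, Gamma_vuu = 0.305889, Gamma_vuv = -0.015307, Gamma_vvv = -0.089058
  tau = 0.250000: gamma = (0.562500, -0.125000), gamma' = (0.250000, 0.000000); Gamma_uuu = 0.264533, Gamma_uuv = 0.045152, Gamma_uvv = 0.240811, Gamma_vuu = 0.290667, Gamma_vuv = -0.017177, Gamma_vvv = -0.091613
  tau = 0.375000: gamma = (0.593750, -0.125000), gamma' = (0.250000, 0.000000); Gamma_uuu = 0.264724, Gamma_uuv = 0.048167, Gamma_uvv = 0.237130, Gamma_vuu = 0.275408, Gamma_vuv = -0.019110, Gamma_vvv = -0.094079
  tau = 0.500000: gamma = (0.625000, -0.125000), gamma' = (0.250000, 0.000000); Gamma_uuu = 0.264996, Gamma_uuv = 0.051085, Gamma_uvv = 0.233530, Gamma_vuu = 0.260111, Gamma_vuv = -0.021100, Gamma_vvv = -0.096458
  tau = 0.625000: gamma = (0.656250, -0.125000), gamma' = (0.250000, 0.000000); Gamma_uuu = 0.265343, Gamma_uuv = 0.053909, Gamma_uvv = 0.230010, Gamma_vuu = 0.244771, Gamma_vuv = -0.023146, Gamma_vvv = -0.098754
  tau = 0.750000: gamma = (0.687500, -0.125000), gamma' = (0.250000, 0.000000); Gamma_uuu = 0.265764, Gamma_uuv = 0.056642, Gamma_uvv = 0.226566, Gamma_vuu = 0.229388, Gamma_vuv = -0.025242, Gamma_vvv = -0.100970
  tau = 0.875000: gamma = (0.718750, -0.125000), gamma' = (0.250000, 0.000000); Gamma_uuu = 0.266253, Gamma_uuv = 0.059287, Gamma_uvv = 0.223197, Gamma_vuu = 0.213959, Gamma_vuv = -0.027388, Gamma_vvv = -0.103107
  tau = 1.000000: gamma = (0.750000, -0.125000), gamma' = (0.250000, 0.000000); Gamma_uuu = 0.266809, Gamma_uuv = 0.061847, Gamma_uvv = 0.219901, Gamma_vuu = 0.198482, Gamma_vuv = -0.029579, Gamma_vvv = -0.105170
step 0: V^u = -1.0000, V^v = -2.0000
step 1: k1 = (0.085510, 0.073518), k2 = (0.086321, 0.068037), k3 = (0.086322, 0.068026), k4 = (0.087090, 0.062583); V <- V + (h/6)(k1 + 2k2 + 2k3 + k4): V^u = -0.9784, V^v = -1.9830
step 2: k1 = (0.087090, 0.062583), k2 = (0.087817, 0.057181), k3 = (0.087819, 0.057171), k4 = (0.088507, 0.051812); V <- V + (h/6)(k1 + 2k2 + 2k3 + k4): V^u = -0.9565, V^v = -1.9687
step 3: k1 = (0.088508, 0.051812), k2 = (0.089159, 0.046498), k3 = (0.089163, 0.046489), k4 = (0.089781, 0.041222); V <- V + (h/6)(k1 + 2k2 + 2k3 + k4): V^u = -0.9342, V^v = -1.9571
step 4: k1 = (0.089781, 0.041222), k2 = (0.090366, 0.036004), k3 = (0.090371, 0.035996), k4 = (0.090926, 0.030828); V <- V + (h/6)(k1 + 2k2 + 2k3 + k4): V^u = -0.9116, V^v = -1.9481

Answer: V^u = -0.9116, V^v = -1.9481


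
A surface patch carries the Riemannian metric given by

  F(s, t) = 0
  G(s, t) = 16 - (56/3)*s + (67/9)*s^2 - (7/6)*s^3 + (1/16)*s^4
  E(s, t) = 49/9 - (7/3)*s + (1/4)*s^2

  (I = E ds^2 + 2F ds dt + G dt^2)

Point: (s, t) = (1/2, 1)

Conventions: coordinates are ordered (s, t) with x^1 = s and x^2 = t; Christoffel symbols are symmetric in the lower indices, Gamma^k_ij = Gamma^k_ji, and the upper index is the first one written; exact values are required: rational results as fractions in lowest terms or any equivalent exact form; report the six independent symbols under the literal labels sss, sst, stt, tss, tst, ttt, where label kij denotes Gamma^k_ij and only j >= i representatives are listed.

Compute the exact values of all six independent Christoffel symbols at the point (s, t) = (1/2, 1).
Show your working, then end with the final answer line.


E = 625/144, F = 0, G = 19321/2304 at the point
E_s = -25/12, E_t = 0, F_s = 0, F_t = 0, G_s = -3475/288, G_t = 0
EG - F^2 = 12075625/331776;  g^inv = (331776/12075625) * [[19321/2304, 0], [0, 625/144]]
first-kind symbols [ij,l] = (1/2)(d_i g_jl + d_j g_il - d_l g_ij): [ss,s] = E_s/2 = -25/24, [ss,t] = F_s - E_t/2 = 0, [st,s] = E_t/2 = 0, [st,t] = G_s/2 = -3475/576, [tt,s] = F_t - G_s/2 = 3475/576, [tt,t] = G_t/2 = 0
Gamma^s_ij = (G*[ij,s] - F*[ij,t])/(EG - F^2), Gamma^t_ij = (E*[ij,t] - F*[ij,s])/(EG - F^2)

Answer: Gamma_sss = -6/25, Gamma_sst = 0, Gamma_stt = 139/100, Gamma_tss = 0, Gamma_tst = -100/139, Gamma_ttt = 0


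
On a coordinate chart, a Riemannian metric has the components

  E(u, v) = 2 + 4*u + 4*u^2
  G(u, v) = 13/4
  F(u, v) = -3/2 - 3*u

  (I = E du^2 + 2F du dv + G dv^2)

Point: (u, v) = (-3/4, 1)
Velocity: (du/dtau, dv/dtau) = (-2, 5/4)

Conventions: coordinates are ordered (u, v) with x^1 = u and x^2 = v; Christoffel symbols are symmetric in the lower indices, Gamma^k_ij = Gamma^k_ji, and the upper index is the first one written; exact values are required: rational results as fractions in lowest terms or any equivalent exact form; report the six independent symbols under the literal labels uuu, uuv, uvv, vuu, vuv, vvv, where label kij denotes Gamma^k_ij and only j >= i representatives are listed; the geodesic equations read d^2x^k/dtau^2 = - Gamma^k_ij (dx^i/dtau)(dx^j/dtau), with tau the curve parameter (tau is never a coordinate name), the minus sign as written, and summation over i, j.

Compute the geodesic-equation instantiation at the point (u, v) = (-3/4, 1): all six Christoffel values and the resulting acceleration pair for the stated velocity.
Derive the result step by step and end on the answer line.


E = 5/4, F = 3/4, G = 13/4 at the point
E_u = -2, E_v = 0, F_u = -3, F_v = 0, G_u = 0, G_v = 0
EG - F^2 = 7/2;  g^inv = (2/7) * [[13/4, -3/4], [-3/4, 5/4]]
first-kind symbols [ij,l] = (1/2)(d_i g_jl + d_j g_il - d_l g_ij): [uu,u] = E_u/2 = -1, [uu,v] = F_u - E_v/2 = -3, [uv,u] = E_v/2 = 0, [uv,v] = G_u/2 = 0, [vv,u] = F_v - G_u/2 = 0, [vv,v] = G_v/2 = 0
Gamma^u_ij = (G*[ij,u] - F*[ij,v])/(EG - F^2), Gamma^v_ij = (E*[ij,v] - F*[ij,u])/(EG - F^2)
Gamma_uuu = -2/7, Gamma_uuv = 0, Gamma_uvv = 0, Gamma_vuu = -6/7, Gamma_vuv = 0, Gamma_vvv = 0
d^2u/dtau^2 = -(Gamma_uuu*(-2)^2 + 2*Gamma_uuv*(-2)*(5/4) + Gamma_uvv*(5/4)^2) = 8/7
d^2v/dtau^2 = -(Gamma_vuu*(-2)^2 + 2*Gamma_vuv*(-2)*(5/4) + Gamma_vvv*(5/4)^2) = 24/7

Answer: Gamma_uuu = -2/7, Gamma_uuv = 0, Gamma_uvv = 0, Gamma_vuu = -6/7, Gamma_vuv = 0, Gamma_vvv = 0; accelerations (d^2u/dtau^2, d^2v/dtau^2) = (8/7, 24/7)


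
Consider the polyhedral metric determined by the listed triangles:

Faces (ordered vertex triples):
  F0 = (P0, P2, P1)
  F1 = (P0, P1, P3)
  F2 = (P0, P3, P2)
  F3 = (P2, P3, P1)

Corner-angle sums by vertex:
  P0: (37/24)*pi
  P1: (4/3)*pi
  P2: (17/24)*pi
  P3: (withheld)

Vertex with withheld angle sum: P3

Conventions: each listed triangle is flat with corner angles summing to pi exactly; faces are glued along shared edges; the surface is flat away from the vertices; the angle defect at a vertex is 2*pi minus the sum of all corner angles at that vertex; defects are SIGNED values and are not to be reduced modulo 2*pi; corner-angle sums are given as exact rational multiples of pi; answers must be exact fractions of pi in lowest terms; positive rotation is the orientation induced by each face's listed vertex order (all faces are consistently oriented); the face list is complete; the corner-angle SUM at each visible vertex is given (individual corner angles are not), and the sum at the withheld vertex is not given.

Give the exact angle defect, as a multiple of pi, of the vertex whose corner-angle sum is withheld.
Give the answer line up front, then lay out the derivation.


Answer: defect(P3) = (19/12)*pi

V = 4, E = 6, F = 4; chi = V - E + F = 2
Gauss-Bonnet: total defect = 2*pi*chi = 4*pi; visible defects sum to (29/12)*pi


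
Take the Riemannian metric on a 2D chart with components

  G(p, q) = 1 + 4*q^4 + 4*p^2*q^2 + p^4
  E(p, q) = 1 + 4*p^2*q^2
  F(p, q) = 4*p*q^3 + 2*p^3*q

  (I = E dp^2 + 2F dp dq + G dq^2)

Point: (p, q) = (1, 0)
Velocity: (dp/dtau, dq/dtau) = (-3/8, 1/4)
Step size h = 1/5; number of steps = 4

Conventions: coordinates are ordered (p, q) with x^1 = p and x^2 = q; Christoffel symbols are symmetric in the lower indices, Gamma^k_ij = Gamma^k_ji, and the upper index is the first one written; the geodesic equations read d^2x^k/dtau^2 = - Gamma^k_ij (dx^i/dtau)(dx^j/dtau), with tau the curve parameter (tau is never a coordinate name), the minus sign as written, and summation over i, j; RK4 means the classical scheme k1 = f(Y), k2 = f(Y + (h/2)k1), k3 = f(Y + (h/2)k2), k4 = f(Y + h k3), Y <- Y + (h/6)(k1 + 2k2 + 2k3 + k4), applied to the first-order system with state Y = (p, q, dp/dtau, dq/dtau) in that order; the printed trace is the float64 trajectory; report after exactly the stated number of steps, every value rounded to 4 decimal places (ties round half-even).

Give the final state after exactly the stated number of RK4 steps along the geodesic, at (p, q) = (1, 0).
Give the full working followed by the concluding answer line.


f(Y) = (dp/dtau, dq/dtau, -Gamma^p_ij Y'^i Y'^j, -Gamma^q_ij Y'^i Y'^j) with the Gammas evaluated at the stage position; h = 0.200000; intermediate values shown to 6 dp
step 0: p = 1.0000, q = 0.0000, dp/dtau = -0.3750, dq/dtau = 0.2500
step 1:
  k1: at (p, q) = (1.000000, 0.000000), (dp/dtau, dq/dtau) = (-0.375000, 0.250000); Gamma_ppp = 0.000000, Gamma_ppq = 0.000000, Gamma_pqq = 0.000000, Gamma_qpp = 0.000000, Gamma_qpq = 1.000000, Gamma_qqq = 0.000000; k1 = (-0.375000, 0.250000, 0.000000, 0.187500)
  k2: at (p, q) = (0.962500, 0.025000), (dp/dtau, dq/dtau) = (-0.375000, 0.268750); Gamma_ppp = 0.001292, Gamma_ppq = 0.049730, Gamma_pqq = 0.002583, Gamma_qpp = 0.024899, Gamma_qpq = 0.958599, Gamma_qqq = 0.049797; k2 = (-0.375000, 0.268750, 0.009656, 0.186120)
  k3: at (p, q) = (0.962500, 0.026875), (dp/dtau, dq/dtau) = (-0.374034, 0.268612); Gamma_ppp = 0.001492, Gamma_ppq = 0.053439, Gamma_pqq = 0.002984, Gamma_qpp = 0.026761, Gamma_qpq = 0.958429, Gamma_qqq = 0.053523; k3 = (-0.374034, 0.268612, 0.010314, 0.184981)
  k4: at (p, q) = (0.925193, 0.053722), (dp/dtau, dq/dtau) = (-0.372937, 0.286996); Gamma_ppp = 0.006095, Gamma_ppq = 0.104959, Gamma_pqq = 0.012189, Gamma_qpp = 0.052834, Gamma_qpq = 0.909887, Gamma_qqq = 0.105667; k4 = (-0.372937, 0.286996, 0.020616, 0.178722)
  Y <- Y + (h/6)(k1 + 2k2 + 2k3 + k4): p = 0.9251, q = 0.0537, dp/dtau = -0.3730, dq/dtau = 0.2869
step 2:
  k1: at (p, q) = (0.925133, 0.053724), (dp/dtau, dq/dtau) = (-0.372981, 0.286947); Gamma_ppp = 0.006095, Gamma_ppq = 0.104960, Gamma_pqq = 0.012190, Gamma_qpp = 0.052834, Gamma_qpq = 0.909810, Gamma_qqq = 0.105668; k1 = (-0.372981, 0.286947, 0.020615, 0.178696)
  k2: at (p, q) = (0.887835, 0.082419), (dp/dtau, dq/dtau) = (-0.370920, 0.304817); Gamma_ppp = 0.014494, Gamma_ppq = 0.156136, Gamma_pqq = 0.028989, Gamma_qpp = 0.079414, Gamma_qpq = 0.855462, Gamma_qqq = 0.158827; k2 = (-0.370920, 0.304817, 0.030619, 0.167759)
  k3: at (p, q) = (0.888041, 0.084206), (dp/dtau, dq/dtau) = (-0.369920, 0.303723); Gamma_ppp = 0.015111, Gamma_ppq = 0.159357, Gamma_pqq = 0.030221, Gamma_qpp = 0.081111, Gamma_qpq = 0.855406, Gamma_qqq = 0.162222; k3 = (-0.369920, 0.303723, 0.030953, 0.166151)
  k4: at (p, q) = (0.851149, 0.114469), (dp/dtau, dq/dtau) = (-0.366791, 0.320178); Gamma_ppp = 0.027856, Gamma_ppq = 0.207129, Gamma_pqq = 0.055712, Gamma_qpp = 0.107311, Gamma_qpq = 0.797926, Gamma_qqq = 0.214622; k4 = (-0.366791, 0.320178, 0.039191, 0.150975)
  Y <- Y + (h/6)(k1 + 2k2 + 2k3 + k4): p = 0.8511, q = 0.1145, dp/dtau = -0.3669, dq/dtau = 0.3202
step 3:
  k1: at (p, q) = (0.851085, 0.114531), (dp/dtau, dq/dtau) = (-0.366883, 0.320197); Gamma_ppp = 0.027886, Gamma_ppq = 0.207222, Gamma_pqq = 0.055772, Gamma_qpp = 0.107363, Gamma_qpq = 0.797823, Gamma_qqq = 0.214727; k1 = (-0.366883, 0.320197, 0.039215, 0.150982)
  k2: at (p, q) = (0.814396, 0.146551), (dp/dtau, dq/dtau) = (-0.362962, 0.335295); Gamma_ppp = 0.044973, Gamma_ppq = 0.249917, Gamma_pqq = 0.089945, Gamma_qpp = 0.133051, Gamma_qpq = 0.739380, Gamma_qqq = 0.266103; k2 = (-0.362962, 0.335295, 0.044793, 0.132520)
  k3: at (p, q) = (0.814789, 0.148060), (dp/dtau, dq/dtau) = (-0.362404, 0.333449); Gamma_ppp = 0.045826, Gamma_ppq = 0.252184, Gamma_pqq = 0.091652, Gamma_qpp = 0.134420, Gamma_qpq = 0.739722, Gamma_qqq = 0.268839; k3 = (-0.362404, 0.333449, 0.044740, 0.131235)
  k4: at (p, q) = (0.778604, 0.181221), (dp/dtau, dq/dtau) = (-0.357935, 0.346444); Gamma_ppp = 0.066802, Gamma_ppq = 0.287011, Gamma_pqq = 0.133604, Gamma_qpp = 0.159054, Gamma_qpq = 0.683366, Gamma_qqq = 0.318108; k4 = (-0.357935, 0.346444, 0.046587, 0.110923)
  Y <- Y + (h/6)(k1 + 2k2 + 2k3 + k4): p = 0.7786, q = 0.1813, dp/dtau = -0.3581, dq/dtau = 0.3465
step 4:
  k1: at (p, q) = (0.778566, 0.181335), (dp/dtau, dq/dtau) = (-0.358054, 0.346511); Gamma_ppp = 0.066878, Gamma_ppq = 0.287142, Gamma_pqq = 0.133756, Gamma_qpp = 0.159147, Gamma_qpq = 0.683302, Gamma_qqq = 0.318294; k1 = (-0.358054, 0.346511, 0.046617, 0.110933)
  k2: at (p, q) = (0.742761, 0.215986), (dp/dtau, dq/dtau) = (-0.353392, 0.357604); Gamma_ppp = 0.091246, Gamma_ppq = 0.313789, Gamma_pqq = 0.182492, Gamma_qpp = 0.183428, Gamma_qpq = 0.630794, Gamma_qqq = 0.366855; k2 = (-0.353392, 0.357604, 0.044577, 0.089611)
  k3: at (p, q) = (0.743227, 0.217096), (dp/dtau, dq/dtau) = (-0.353596, 0.355472); Gamma_ppp = 0.092042, Gamma_ppq = 0.315106, Gamma_pqq = 0.184084, Gamma_qpp = 0.184438, Gamma_qpq = 0.631425, Gamma_qqq = 0.368877; k3 = (-0.353596, 0.355472, 0.044445, 0.089060)
  k4: at (p, q) = (0.707847, 0.252430), (dp/dtau, dq/dtau) = (-0.349165, 0.364323); Gamma_ppp = 0.118485, Gamma_ppq = 0.332248, Gamma_pqq = 0.236970, Gamma_qpp = 0.208378, Gamma_qpq = 0.584320, Gamma_qqq = 0.416756; k4 = (-0.349165, 0.364323, 0.038631, 0.067940)
  Y <- Y + (h/6)(k1 + 2k2 + 2k3 + k4): p = 0.7079, q = 0.2526, dp/dtau = -0.3493, dq/dtau = 0.3644

Answer: p = 0.7079, q = 0.2526, dp/dtau = -0.3493, dq/dtau = 0.3644


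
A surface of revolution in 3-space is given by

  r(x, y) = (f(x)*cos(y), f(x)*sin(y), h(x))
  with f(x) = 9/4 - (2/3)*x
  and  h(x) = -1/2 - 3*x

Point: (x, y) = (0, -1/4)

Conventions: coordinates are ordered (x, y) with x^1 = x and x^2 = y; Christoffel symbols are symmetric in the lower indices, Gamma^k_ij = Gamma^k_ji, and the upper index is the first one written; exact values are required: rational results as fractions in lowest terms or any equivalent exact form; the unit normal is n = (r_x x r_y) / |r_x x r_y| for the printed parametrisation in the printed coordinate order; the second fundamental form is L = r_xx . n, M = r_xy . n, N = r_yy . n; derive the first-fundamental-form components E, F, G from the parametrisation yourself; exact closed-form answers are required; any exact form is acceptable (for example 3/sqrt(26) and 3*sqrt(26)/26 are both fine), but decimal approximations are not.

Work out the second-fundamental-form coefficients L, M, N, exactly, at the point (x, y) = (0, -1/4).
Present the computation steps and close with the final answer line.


f = 9/4, f' = -2/3, f'' = 0, h' = -3, h'' = 0
E = 85/9, F = 0, G = 81/16; answer radicand W^2 = 85/9
unnormalised second-form numerators: l = 0, m = 0, n = -27/4; L = l/sqrt(85/9), and similarly M = m/sqrt(W^2), N = n/sqrt(W^2)

Answer: L = 0, M = 0, N = -81*sqrt(85)/340
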